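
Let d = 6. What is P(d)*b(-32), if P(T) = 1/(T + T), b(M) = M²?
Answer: 256/3 ≈ 85.333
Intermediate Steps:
P(T) = 1/(2*T)
P(d)*b(-32) = ((½)/6)*(-32)² = ((½)*(⅙))*1024 = (1/12)*1024 = 256/3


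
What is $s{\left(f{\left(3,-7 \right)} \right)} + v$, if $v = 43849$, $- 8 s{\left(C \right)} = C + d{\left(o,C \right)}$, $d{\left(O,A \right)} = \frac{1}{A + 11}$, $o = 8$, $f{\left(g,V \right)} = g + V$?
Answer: $\frac{2455571}{56} \approx 43850.0$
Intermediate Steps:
$f{\left(g,V \right)} = V + g$
$d{\left(O,A \right)} = \frac{1}{11 + A}$
$s{\left(C \right)} = - \frac{C}{8} - \frac{1}{8 \left(11 + C\right)}$ ($s{\left(C \right)} = - \frac{C + \frac{1}{11 + C}}{8} = - \frac{C}{8} - \frac{1}{8 \left(11 + C\right)}$)
$s{\left(f{\left(3,-7 \right)} \right)} + v = \frac{-1 - \left(-7 + 3\right) \left(11 + \left(-7 + 3\right)\right)}{8 \left(11 + \left(-7 + 3\right)\right)} + 43849 = \frac{-1 - - 4 \left(11 - 4\right)}{8 \left(11 - 4\right)} + 43849 = \frac{-1 - \left(-4\right) 7}{8 \cdot 7} + 43849 = \frac{1}{8} \cdot \frac{1}{7} \left(-1 + 28\right) + 43849 = \frac{1}{8} \cdot \frac{1}{7} \cdot 27 + 43849 = \frac{27}{56} + 43849 = \frac{2455571}{56}$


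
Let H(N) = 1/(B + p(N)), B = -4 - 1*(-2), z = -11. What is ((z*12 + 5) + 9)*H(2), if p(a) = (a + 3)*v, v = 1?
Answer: -118/3 ≈ -39.333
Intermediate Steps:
p(a) = 3 + a (p(a) = (a + 3)*1 = (3 + a)*1 = 3 + a)
B = -2 (B = -4 + 2 = -2)
H(N) = 1/(1 + N) (H(N) = 1/(-2 + (3 + N)) = 1/(1 + N))
((z*12 + 5) + 9)*H(2) = ((-11*12 + 5) + 9)/(1 + 2) = ((-132 + 5) + 9)/3 = (-127 + 9)*(1/3) = -118*1/3 = -118/3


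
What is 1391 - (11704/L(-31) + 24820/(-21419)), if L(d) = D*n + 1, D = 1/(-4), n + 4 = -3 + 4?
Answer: -113431623/21419 ≈ -5295.8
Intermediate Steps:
n = -3 (n = -4 + (-3 + 4) = -4 + 1 = -3)
D = -1/4 ≈ -0.25000
L(d) = 7/4 (L(d) = -1/4*(-3) + 1 = 3/4 + 1 = 7/4)
1391 - (11704/L(-31) + 24820/(-21419)) = 1391 - (11704/(7/4) + 24820/(-21419)) = 1391 - (11704*(4/7) + 24820*(-1/21419)) = 1391 - (6688 - 24820/21419) = 1391 - 1*143225452/21419 = 1391 - 143225452/21419 = -113431623/21419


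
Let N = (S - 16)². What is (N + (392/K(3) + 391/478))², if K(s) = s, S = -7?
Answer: 897064708225/2056356 ≈ 4.3624e+5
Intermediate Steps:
N = 529 (N = (-7 - 16)² = (-23)² = 529)
(N + (392/K(3) + 391/478))² = (529 + (392/3 + 391/478))² = (529 + 188549/1434)² = (947135/1434)² = 897064708225/2056356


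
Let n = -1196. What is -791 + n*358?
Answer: -428959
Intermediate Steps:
-791 + n*358 = -791 - 1196*358 = -791 - 428168 = -428959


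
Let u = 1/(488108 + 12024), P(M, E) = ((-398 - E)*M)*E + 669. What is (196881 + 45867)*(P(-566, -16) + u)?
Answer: -104977468087435845/125033 ≈ -8.3960e+11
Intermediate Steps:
P(M, E) = 669 + E*M*(-398 - E) (P(M, E) = (M*(-398 - E))*E + 669 = E*M*(-398 - E) + 669 = 669 + E*M*(-398 - E))
u = 1/500132 ≈ 1.9995e-6
(196881 + 45867)*(P(-566, -16) + u) = (196881 + 45867)*((669 - 1*(-566)*(-16)² - 398*(-16)*(-566)) + 1/500132) = 242748*((669 - 1*(-566)*256 - 3604288) + 1/500132) = 242748*((669 + 144896 - 3604288) + 1/500132) = 242748*(-3458723 + 1/500132) = 242748*(-1729818051435/500132) = -104977468087435845/125033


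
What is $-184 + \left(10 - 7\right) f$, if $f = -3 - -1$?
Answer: $-190$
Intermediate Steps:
$f = -2$ ($f = -3 + 1 = -2$)
$-184 + \left(10 - 7\right) f = -184 + \left(10 - 7\right) \left(-2\right) = -184 + 3 \left(-2\right) = -184 - 6 = -190$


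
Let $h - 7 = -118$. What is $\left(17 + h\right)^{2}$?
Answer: $8836$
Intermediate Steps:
$h = -111$ ($h = 7 - 118 = -111$)
$\left(17 + h\right)^{2} = \left(17 - 111\right)^{2} = \left(-94\right)^{2} = 8836$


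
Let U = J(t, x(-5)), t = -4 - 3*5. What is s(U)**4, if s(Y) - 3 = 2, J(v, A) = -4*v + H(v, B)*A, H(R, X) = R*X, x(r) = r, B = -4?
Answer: 625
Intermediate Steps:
t = -19 (t = -4 - 15 = -19)
J(v, A) = -4*v - 4*A*v (J(v, A) = -4*v + (v*(-4))*A = -4*v + (-4*v)*A = -4*v - 4*A*v)
U = -304 (U = 4*(-19)*(-1 - 1*(-5)) = 4*(-19)*(-1 + 5) = 4*(-19)*4 = -304)
s(Y) = 5 (s(Y) = 3 + 2 = 5)
s(U)**4 = 5**4 = 625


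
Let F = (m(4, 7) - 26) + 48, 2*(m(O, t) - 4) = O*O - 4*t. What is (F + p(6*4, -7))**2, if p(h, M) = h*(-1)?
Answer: 16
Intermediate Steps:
m(O, t) = 4 + O**2/2 - 2*t (m(O, t) = 4 + (O*O - 4*t)/2 = 4 + (O**2 - 4*t)/2 = 4 + (O**2/2 - 2*t) = 4 + O**2/2 - 2*t)
p(h, M) = -h
F = 20 (F = ((4 + (1/2)*4**2 - 2*7) - 26) + 48 = ((4 + (1/2)*16 - 14) - 26) + 48 = ((4 + 8 - 14) - 26) + 48 = (-2 - 26) + 48 = -28 + 48 = 20)
(F + p(6*4, -7))**2 = (20 - 6*4)**2 = (20 - 1*24)**2 = (20 - 24)**2 = (-4)**2 = 16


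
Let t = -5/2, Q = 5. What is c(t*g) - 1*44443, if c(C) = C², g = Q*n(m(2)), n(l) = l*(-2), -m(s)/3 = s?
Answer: -21943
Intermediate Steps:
m(s) = -3*s
n(l) = -2*l
t = -5/2 (t = -5*½ = -5/2 ≈ -2.5000)
g = 60 (g = 5*(-(-6)*2) = 5*(-2*(-6)) = 5*12 = 60)
c(t*g) - 1*44443 = (-5/2*60)² - 1*44443 = (-150)² - 44443 = 22500 - 44443 = -21943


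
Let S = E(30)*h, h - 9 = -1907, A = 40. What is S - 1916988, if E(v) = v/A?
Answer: -3836823/2 ≈ -1.9184e+6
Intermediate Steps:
E(v) = v/40
h = -1898 (h = 9 - 1907 = -1898)
S = -2847/2 (S = ((1/40)*30)*(-1898) = (¾)*(-1898) = -2847/2 ≈ -1423.5)
S - 1916988 = -2847/2 - 1916988 = -3836823/2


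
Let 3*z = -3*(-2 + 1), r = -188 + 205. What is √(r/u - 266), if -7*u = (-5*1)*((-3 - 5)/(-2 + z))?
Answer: 3*I*√11690/20 ≈ 16.218*I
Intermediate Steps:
r = 17
z = 1 (z = (-3*(-2 + 1))/3 = (-3*(-1))/3 = (⅓)*3 = 1)
u = 40/7 (u = -(-5*1)*(-3 - 5)/(-2 + 1)/7 = -(-5)*(-8/(-1))/7 = -(-5)*(-8*(-1))/7 = -(-5)*8/7 = -⅐*(-40) = 40/7 ≈ 5.7143)
√(r/u - 266) = √(17/(40/7) - 266) = √(17*(7/40) - 266) = √(119/40 - 266) = √(-10521/40) = 3*I*√11690/20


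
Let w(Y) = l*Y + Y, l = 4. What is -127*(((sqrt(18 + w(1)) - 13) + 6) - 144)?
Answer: 19177 - 127*sqrt(23) ≈ 18568.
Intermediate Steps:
w(Y) = 5*Y (w(Y) = 4*Y + Y = 5*Y)
-127*(((sqrt(18 + w(1)) - 13) + 6) - 144) = -127*(((sqrt(18 + 5*1) - 13) + 6) - 144) = -127*(((sqrt(18 + 5) - 13) + 6) - 144) = -127*(((sqrt(23) - 13) + 6) - 144) = -127*(((-13 + sqrt(23)) + 6) - 144) = -127*((-7 + sqrt(23)) - 144) = -127*(-151 + sqrt(23)) = 19177 - 127*sqrt(23)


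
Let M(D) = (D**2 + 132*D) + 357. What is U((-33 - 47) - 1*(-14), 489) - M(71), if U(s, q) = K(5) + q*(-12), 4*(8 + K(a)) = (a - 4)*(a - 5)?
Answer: -20646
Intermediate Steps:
K(a) = -8 + (-5 + a)*(-4 + a)/4 (K(a) = -8 + ((a - 4)*(a - 5))/4 = -8 + ((-4 + a)*(-5 + a))/4 = -8 + ((-5 + a)*(-4 + a))/4 = -8 + (-5 + a)*(-4 + a)/4)
U(s, q) = -8 - 12*q (U(s, q) = (-3 - 9/4*5 + (1/4)*5**2) + q*(-12) = (-3 - 45/4 + (1/4)*25) - 12*q = (-3 - 45/4 + 25/4) - 12*q = -8 - 12*q)
M(D) = 357 + D**2 + 132*D
U((-33 - 47) - 1*(-14), 489) - M(71) = (-8 - 12*489) - (357 + 71**2 + 132*71) = (-8 - 5868) - (357 + 5041 + 9372) = -5876 - 1*14770 = -5876 - 14770 = -20646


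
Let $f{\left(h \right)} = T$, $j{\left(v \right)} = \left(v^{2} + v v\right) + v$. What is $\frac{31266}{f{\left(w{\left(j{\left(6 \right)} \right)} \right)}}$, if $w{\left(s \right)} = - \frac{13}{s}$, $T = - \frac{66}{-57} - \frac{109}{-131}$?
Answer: $\frac{25940358}{1651} \approx 15712.0$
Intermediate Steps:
$j{\left(v \right)} = v + 2 v^{2}$ ($j{\left(v \right)} = \left(v^{2} + v^{2}\right) + v = 2 v^{2} + v = v + 2 v^{2}$)
$T = \frac{4953}{2489}$ ($T = \left(-66\right) \left(- \frac{1}{57}\right) - - \frac{109}{131} = \frac{22}{19} + \frac{109}{131} = \frac{4953}{2489} \approx 1.99$)
$f{\left(h \right)} = \frac{4953}{2489}$
$\frac{31266}{f{\left(w{\left(j{\left(6 \right)} \right)} \right)}} = \frac{31266}{\frac{4953}{2489}} = 31266 \cdot \frac{2489}{4953} = \frac{25940358}{1651}$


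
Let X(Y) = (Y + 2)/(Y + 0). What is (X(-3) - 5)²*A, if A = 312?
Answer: 20384/3 ≈ 6794.7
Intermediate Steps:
X(Y) = (2 + Y)/Y
(X(-3) - 5)²*A = ((2 - 3)/(-3) - 5)²*312 = (-⅓*(-1) - 5)²*312 = (⅓ - 5)²*312 = (-14/3)²*312 = (196/9)*312 = 20384/3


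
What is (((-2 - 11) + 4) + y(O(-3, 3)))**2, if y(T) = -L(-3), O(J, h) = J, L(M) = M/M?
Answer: 100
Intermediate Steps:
L(M) = 1
y(T) = -1 (y(T) = -1*1 = -1)
(((-2 - 11) + 4) + y(O(-3, 3)))**2 = (((-2 - 11) + 4) - 1)**2 = ((-13 + 4) - 1)**2 = (-9 - 1)**2 = (-10)**2 = 100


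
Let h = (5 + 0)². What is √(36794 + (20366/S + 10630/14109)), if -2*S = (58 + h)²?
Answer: 2*√12612604107772671/1171047 ≈ 191.80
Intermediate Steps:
h = 25 (h = 5² = 25)
S = -6889/2 (S = -(58 + 25)²/2 = -½*83² = -½*6889 = -6889/2 ≈ -3444.5)
√(36794 + (20366/S + 10630/14109)) = √(36794 + (20366/(-6889/2) + 10630/14109)) = √(36794 + (20366*(-2/6889) + 10630*(1/14109))) = √(36794 + (-40732/6889 + 10630/14109)) = √(36794 - 501457718/97196901) = √(3575761317676/97196901) = 2*√12612604107772671/1171047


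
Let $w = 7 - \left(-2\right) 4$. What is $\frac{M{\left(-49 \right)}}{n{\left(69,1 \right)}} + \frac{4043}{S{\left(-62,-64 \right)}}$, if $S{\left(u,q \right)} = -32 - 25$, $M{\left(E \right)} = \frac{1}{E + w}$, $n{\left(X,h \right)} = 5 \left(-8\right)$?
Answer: $- \frac{5498423}{77520} \approx -70.929$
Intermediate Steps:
$w = 15$ ($w = 7 - -8 = 7 + 8 = 15$)
$n{\left(X,h \right)} = -40$
$M{\left(E \right)} = \frac{1}{15 + E}$ ($M{\left(E \right)} = \frac{1}{E + 15} = \frac{1}{15 + E}$)
$S{\left(u,q \right)} = -57$ ($S{\left(u,q \right)} = -32 - 25 = -57$)
$\frac{M{\left(-49 \right)}}{n{\left(69,1 \right)}} + \frac{4043}{S{\left(-62,-64 \right)}} = \frac{1}{\left(15 - 49\right) \left(-40\right)} + \frac{4043}{-57} = \frac{1}{-34} \left(- \frac{1}{40}\right) + 4043 \left(- \frac{1}{57}\right) = \left(- \frac{1}{34}\right) \left(- \frac{1}{40}\right) - \frac{4043}{57} = \frac{1}{1360} - \frac{4043}{57} = - \frac{5498423}{77520}$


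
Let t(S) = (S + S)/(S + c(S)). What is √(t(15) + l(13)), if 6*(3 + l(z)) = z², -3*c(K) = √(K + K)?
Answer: √(44010 - 906*√30)/(6*√(45 - √30)) ≈ 5.2387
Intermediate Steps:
c(K) = -√2*√K/3 (c(K) = -√(K + K)/3 = -√2*√K/3)
l(z) = -3 + z²/6
t(S) = 2*S/(S - √2*√S/3) (t(S) = (S + S)/(S - √2*√S/3) = (2*S)/(S - √2*√S/3) = 2*S/(S - √2*√S/3))
√(t(15) + l(13)) = √(6*15/(3*15 - √2*√15) + (-3 + (⅙)*13²)) = √(6*15/(45 - √30) + (-3 + (⅙)*169)) = √(90/(45 - √30) + (-3 + 169/6)) = √(90/(45 - √30) + 151/6) = √(151/6 + 90/(45 - √30))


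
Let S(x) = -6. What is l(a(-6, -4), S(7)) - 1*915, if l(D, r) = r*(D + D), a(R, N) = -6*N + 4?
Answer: -1251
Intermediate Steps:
a(R, N) = 4 - 6*N
l(D, r) = 2*D*r (l(D, r) = r*(2*D) = 2*D*r)
l(a(-6, -4), S(7)) - 1*915 = 2*(4 - 6*(-4))*(-6) - 1*915 = 2*(4 + 24)*(-6) - 915 = 2*28*(-6) - 915 = -336 - 915 = -1251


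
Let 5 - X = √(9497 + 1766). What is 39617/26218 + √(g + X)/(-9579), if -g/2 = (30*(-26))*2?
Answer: 39617/26218 - √(3125 - √11263)/9579 ≈ 1.5053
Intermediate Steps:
g = 3120 (g = -2*30*(-26)*2 = -(-1560)*2 = -2*(-1560) = 3120)
X = 5 - √11263 (X = 5 - √(9497 + 1766) = 5 - √11263 ≈ -101.13)
39617/26218 + √(g + X)/(-9579) = 39617/26218 + √(3120 + (5 - √11263))/(-9579) = 39617*(1/26218) + √(3125 - √11263)*(-1/9579) = 39617/26218 - √(3125 - √11263)/9579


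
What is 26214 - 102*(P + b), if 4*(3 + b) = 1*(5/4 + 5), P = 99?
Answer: 130101/8 ≈ 16263.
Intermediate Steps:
b = -23/16 (b = -3 + (1*(5/4 + 5))/4 = -3 + (1*(25/4))/4 = -3 + (¼)*(25/4) = -3 + 25/16 = -23/16 ≈ -1.4375)
26214 - 102*(P + b) = 26214 - 102*(99 - 23/16) = 26214 - 102*1561/16 = 26214 - 1*79611/8 = 26214 - 79611/8 = 130101/8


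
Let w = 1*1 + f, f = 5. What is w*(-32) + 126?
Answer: -66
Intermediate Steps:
w = 6 (w = 1*1 + 5 = 1 + 5 = 6)
w*(-32) + 126 = 6*(-32) + 126 = -192 + 126 = -66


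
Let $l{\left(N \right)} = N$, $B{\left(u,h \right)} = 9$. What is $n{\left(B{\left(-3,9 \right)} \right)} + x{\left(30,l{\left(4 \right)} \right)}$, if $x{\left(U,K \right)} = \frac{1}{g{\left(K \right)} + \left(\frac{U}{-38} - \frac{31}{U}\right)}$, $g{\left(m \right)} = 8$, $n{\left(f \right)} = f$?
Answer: $\frac{32259}{3521} \approx 9.1619$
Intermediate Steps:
$x{\left(U,K \right)} = \frac{1}{8 - \frac{31}{U} - \frac{U}{38}}$ ($x{\left(U,K \right)} = \frac{1}{8 + \left(\frac{U}{-38} - \frac{31}{U}\right)} = \frac{1}{8 + \left(U \left(- \frac{1}{38}\right) - \frac{31}{U}\right)} = \frac{1}{8 - \left(\frac{31}{U} + \frac{U}{38}\right)} = \frac{1}{8 - \frac{31}{U} - \frac{U}{38}}$)
$n{\left(B{\left(-3,9 \right)} \right)} + x{\left(30,l{\left(4 \right)} \right)} = 9 - \frac{1140}{1178 + 30^{2} - 9120} = 9 - \frac{1140}{1178 + 900 - 9120} = 9 - \frac{1140}{-7042} = 9 - 1140 \left(- \frac{1}{7042}\right) = 9 + \frac{570}{3521} = \frac{32259}{3521}$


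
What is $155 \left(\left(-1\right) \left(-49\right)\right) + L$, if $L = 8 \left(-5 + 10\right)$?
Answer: $7635$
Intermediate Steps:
$L = 40$ ($L = 8 \cdot 5 = 40$)
$155 \left(\left(-1\right) \left(-49\right)\right) + L = 155 \left(\left(-1\right) \left(-49\right)\right) + 40 = 155 \cdot 49 + 40 = 7595 + 40 = 7635$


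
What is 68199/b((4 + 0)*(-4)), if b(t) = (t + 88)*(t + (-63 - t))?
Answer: -22733/1512 ≈ -15.035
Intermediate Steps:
b(t) = -5544 - 63*t (b(t) = (88 + t)*(-63) = -5544 - 63*t)
68199/b((4 + 0)*(-4)) = 68199/(-5544 - 63*(4 + 0)*(-4)) = 68199/(-5544 - 252*(-4)) = 68199/(-5544 - 63*(-16)) = 68199/(-5544 + 1008) = 68199/(-4536) = 68199*(-1/4536) = -22733/1512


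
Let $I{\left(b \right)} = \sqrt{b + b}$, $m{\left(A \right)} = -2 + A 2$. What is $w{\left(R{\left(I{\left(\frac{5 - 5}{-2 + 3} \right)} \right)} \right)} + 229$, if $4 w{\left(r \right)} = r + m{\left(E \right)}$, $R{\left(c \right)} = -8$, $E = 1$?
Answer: $227$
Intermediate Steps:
$m{\left(A \right)} = -2 + 2 A$
$I{\left(b \right)} = \sqrt{2} \sqrt{b}$ ($I{\left(b \right)} = \sqrt{2 b} = \sqrt{2} \sqrt{b}$)
$w{\left(r \right)} = \frac{r}{4}$ ($w{\left(r \right)} = \frac{r + \left(-2 + 2 \cdot 1\right)}{4} = \frac{r + \left(-2 + 2\right)}{4} = \frac{r + 0}{4} = \frac{r}{4}$)
$w{\left(R{\left(I{\left(\frac{5 - 5}{-2 + 3} \right)} \right)} \right)} + 229 = \frac{1}{4} \left(-8\right) + 229 = -2 + 229 = 227$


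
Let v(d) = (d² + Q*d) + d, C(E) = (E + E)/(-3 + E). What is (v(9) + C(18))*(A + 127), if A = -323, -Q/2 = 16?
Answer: 191688/5 ≈ 38338.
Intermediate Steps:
Q = -32 (Q = -2*16 = -32)
C(E) = 2*E/(-3 + E) (C(E) = (2*E)/(-3 + E) = 2*E/(-3 + E))
v(d) = d² - 31*d (v(d) = (d² - 32*d) + d = d² - 31*d)
(v(9) + C(18))*(A + 127) = (9*(-31 + 9) + 2*18/(-3 + 18))*(-323 + 127) = (9*(-22) + 2*18/15)*(-196) = (-198 + 2*18*(1/15))*(-196) = (-198 + 12/5)*(-196) = -978/5*(-196) = 191688/5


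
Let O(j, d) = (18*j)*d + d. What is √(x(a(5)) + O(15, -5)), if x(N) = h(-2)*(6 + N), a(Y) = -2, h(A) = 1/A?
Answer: I*√1357 ≈ 36.837*I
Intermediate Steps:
h(A) = 1/A
O(j, d) = d + 18*d*j (O(j, d) = 18*d*j + d = d + 18*d*j)
x(N) = -3 - N/2 (x(N) = (6 + N)/(-2) = -(6 + N)/2 = -3 - N/2)
√(x(a(5)) + O(15, -5)) = √((-3 - ½*(-2)) - 5*(1 + 18*15)) = √((-3 + 1) - 5*(1 + 270)) = √(-2 - 5*271) = √(-2 - 1355) = √(-1357) = I*√1357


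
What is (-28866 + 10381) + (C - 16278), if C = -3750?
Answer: -38513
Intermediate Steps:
(-28866 + 10381) + (C - 16278) = (-28866 + 10381) + (-3750 - 16278) = -18485 - 20028 = -38513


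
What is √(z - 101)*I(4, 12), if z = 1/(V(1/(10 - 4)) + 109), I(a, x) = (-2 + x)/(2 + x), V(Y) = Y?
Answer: I*√43327595/917 ≈ 7.1782*I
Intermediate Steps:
I(a, x) = (-2 + x)/(2 + x)
z = 6/655 (z = 1/(1/(10 - 4) + 109) = 1/(1/6 + 109) = 1/(⅙ + 109) = 1/(655/6) = 6/655 ≈ 0.0091603)
√(z - 101)*I(4, 12) = √(6/655 - 101)*((-2 + 12)/(2 + 12)) = √(-66149/655)*(10/14) = (I*√43327595/655)*((1/14)*10) = (I*√43327595/655)*(5/7) = I*√43327595/917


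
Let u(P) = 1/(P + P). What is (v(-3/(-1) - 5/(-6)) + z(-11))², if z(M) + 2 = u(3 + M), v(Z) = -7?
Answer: 21025/256 ≈ 82.129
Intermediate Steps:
u(P) = 1/(2*P)
z(M) = -2 + 1/(2*(3 + M))
(v(-3/(-1) - 5/(-6)) + z(-11))² = (-7 + (-11 - 4*(-11))/(2*(3 - 11)))² = (-7 + (½)*(-11 + 44)/(-8))² = (-7 + (½)*(-⅛)*33)² = (-7 - 33/16)² = (-145/16)² = 21025/256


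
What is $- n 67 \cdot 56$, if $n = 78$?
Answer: $-292656$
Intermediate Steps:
$- n 67 \cdot 56 = - 78 \cdot 67 \cdot 56 = - 5226 \cdot 56 = \left(-1\right) 292656 = -292656$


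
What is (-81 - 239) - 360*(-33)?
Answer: 11560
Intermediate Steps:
(-81 - 239) - 360*(-33) = -320 + 11880 = 11560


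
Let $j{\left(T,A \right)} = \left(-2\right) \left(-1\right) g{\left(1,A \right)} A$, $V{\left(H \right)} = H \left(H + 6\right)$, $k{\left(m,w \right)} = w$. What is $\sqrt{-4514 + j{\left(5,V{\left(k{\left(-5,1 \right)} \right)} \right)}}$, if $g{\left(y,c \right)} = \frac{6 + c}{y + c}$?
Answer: $\frac{i \sqrt{17965}}{2} \approx 67.017 i$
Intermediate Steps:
$g{\left(y,c \right)} = \frac{6 + c}{c + y}$
$V{\left(H \right)} = H \left(6 + H\right)$
$j{\left(T,A \right)} = \frac{2 A \left(6 + A\right)}{1 + A}$ ($j{\left(T,A \right)} = \left(-2\right) \left(-1\right) \frac{6 + A}{A + 1} A = 2 \frac{6 + A}{1 + A} A = \frac{2 \left(6 + A\right)}{1 + A} A = \frac{2 A \left(6 + A\right)}{1 + A}$)
$\sqrt{-4514 + j{\left(5,V{\left(k{\left(-5,1 \right)} \right)} \right)}} = \sqrt{-4514 + \frac{2 \cdot 1 \left(6 + 1\right) \left(6 + 1 \left(6 + 1\right)\right)}{1 + 1 \left(6 + 1\right)}} = \sqrt{-4514 + \frac{2 \cdot 1 \cdot 7 \left(6 + 1 \cdot 7\right)}{1 + 1 \cdot 7}} = \sqrt{-4514 + 2 \cdot 7 \frac{1}{1 + 7} \left(6 + 7\right)} = \sqrt{-4514 + 2 \cdot 7 \cdot \frac{1}{8} \cdot 13} = \sqrt{-4514 + \frac{91}{4}} = \sqrt{- \frac{17965}{4}} = \frac{i \sqrt{17965}}{2}$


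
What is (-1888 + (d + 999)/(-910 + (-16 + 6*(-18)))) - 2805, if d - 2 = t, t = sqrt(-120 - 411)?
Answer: -441233/94 - 3*I*sqrt(59)/1034 ≈ -4694.0 - 0.022286*I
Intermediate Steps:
t = 3*I*sqrt(59) (t = sqrt(-531) = 3*I*sqrt(59) ≈ 23.043*I)
d = 2 + 3*I*sqrt(59) ≈ 2.0 + 23.043*I
(-1888 + (d + 999)/(-910 + (-16 + 6*(-18)))) - 2805 = (-1888 + ((2 + 3*I*sqrt(59)) + 999)/(-910 + (-16 + 6*(-18)))) - 2805 = (-1888 + (1001 + 3*I*sqrt(59))/(-910 + (-16 - 108))) - 2805 = (-1888 + (1001 + 3*I*sqrt(59))/(-910 - 124)) - 2805 = (-1888 + (1001 + 3*I*sqrt(59))/(-1034)) - 2805 = (-1888 + (1001 + 3*I*sqrt(59))*(-1/1034)) - 2805 = (-1888 + (-91/94 - 3*I*sqrt(59)/1034)) - 2805 = (-177563/94 - 3*I*sqrt(59)/1034) - 2805 = -441233/94 - 3*I*sqrt(59)/1034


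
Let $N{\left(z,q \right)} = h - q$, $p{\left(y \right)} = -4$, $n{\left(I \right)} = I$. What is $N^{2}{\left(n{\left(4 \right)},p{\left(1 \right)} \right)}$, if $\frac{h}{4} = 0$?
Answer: $16$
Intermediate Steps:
$h = 0$ ($h = 4 \cdot 0 = 0$)
$N{\left(z,q \right)} = - q$ ($N{\left(z,q \right)} = 0 - q = - q$)
$N^{2}{\left(n{\left(4 \right)},p{\left(1 \right)} \right)} = \left(\left(-1\right) \left(-4\right)\right)^{2} = 4^{2} = 16$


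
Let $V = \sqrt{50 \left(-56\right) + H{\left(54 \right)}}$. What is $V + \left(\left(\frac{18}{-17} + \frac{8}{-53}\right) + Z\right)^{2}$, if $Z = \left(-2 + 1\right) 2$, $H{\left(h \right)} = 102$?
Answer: $\frac{8363664}{811801} + i \sqrt{2698} \approx 10.303 + 51.942 i$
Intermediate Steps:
$V = i \sqrt{2698}$ ($V = \sqrt{50 \left(-56\right) + 102} = \sqrt{-2800 + 102} = \sqrt{-2698} = i \sqrt{2698} \approx 51.942 i$)
$Z = -2$ ($Z = \left(-1\right) 2 = -2$)
$V + \left(\left(\frac{18}{-17} + \frac{8}{-53}\right) + Z\right)^{2} = i \sqrt{2698} + \left(\left(\frac{18}{-17} + \frac{8}{-53}\right) - 2\right)^{2} = i \sqrt{2698} + \left(\left(18 \left(- \frac{1}{17}\right) + 8 \left(- \frac{1}{53}\right)\right) - 2\right)^{2} = i \sqrt{2698} + \left(\left(- \frac{18}{17} - \frac{8}{53}\right) - 2\right)^{2} = i \sqrt{2698} + \left(- \frac{1090}{901} - 2\right)^{2} = i \sqrt{2698} + \left(- \frac{2892}{901}\right)^{2} = i \sqrt{2698} + \frac{8363664}{811801} = \frac{8363664}{811801} + i \sqrt{2698}$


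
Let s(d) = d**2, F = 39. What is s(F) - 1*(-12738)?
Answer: 14259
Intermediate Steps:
s(F) - 1*(-12738) = 39**2 - 1*(-12738) = 1521 + 12738 = 14259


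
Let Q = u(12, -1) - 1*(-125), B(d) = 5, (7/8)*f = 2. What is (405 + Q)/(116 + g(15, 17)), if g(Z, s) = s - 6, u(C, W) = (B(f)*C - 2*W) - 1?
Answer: 591/127 ≈ 4.6535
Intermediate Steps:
f = 16/7 (f = (8/7)*2 = 16/7 ≈ 2.2857)
u(C, W) = -1 - 2*W + 5*C (u(C, W) = (5*C - 2*W) - 1 = (-2*W + 5*C) - 1 = -1 - 2*W + 5*C)
Q = 186 (Q = (-1 - 2*(-1) + 5*12) - 1*(-125) = (-1 + 2 + 60) + 125 = 61 + 125 = 186)
g(Z, s) = -6 + s
(405 + Q)/(116 + g(15, 17)) = (405 + 186)/(116 + (-6 + 17)) = 591/(116 + 11) = 591/127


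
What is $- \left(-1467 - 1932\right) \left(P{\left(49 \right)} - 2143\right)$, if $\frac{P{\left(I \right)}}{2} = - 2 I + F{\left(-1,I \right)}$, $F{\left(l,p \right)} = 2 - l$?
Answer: $-7929867$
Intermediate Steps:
$P{\left(I \right)} = 6 - 4 I$ ($P{\left(I \right)} = 2 \left(- 2 I + \left(2 - -1\right)\right) = 2 \left(- 2 I + \left(2 + 1\right)\right) = 2 \left(- 2 I + 3\right) = 2 \left(3 - 2 I\right) = 6 - 4 I$)
$- \left(-1467 - 1932\right) \left(P{\left(49 \right)} - 2143\right) = - \left(-1467 - 1932\right) \left(\left(6 - 196\right) - 2143\right) = - \left(-3399\right) \left(-190 - 2143\right) = - \left(-3399\right) \left(-2333\right) = \left(-1\right) 7929867 = -7929867$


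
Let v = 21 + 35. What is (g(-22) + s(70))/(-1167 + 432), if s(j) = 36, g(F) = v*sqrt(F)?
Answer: -12/245 - 8*I*sqrt(22)/105 ≈ -0.04898 - 0.35737*I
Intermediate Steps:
v = 56
g(F) = 56*sqrt(F)
(g(-22) + s(70))/(-1167 + 432) = (56*sqrt(-22) + 36)/(-1167 + 432) = (56*(I*sqrt(22)) + 36)/(-735) = (56*I*sqrt(22) + 36)*(-1/735) = (36 + 56*I*sqrt(22))*(-1/735) = -12/245 - 8*I*sqrt(22)/105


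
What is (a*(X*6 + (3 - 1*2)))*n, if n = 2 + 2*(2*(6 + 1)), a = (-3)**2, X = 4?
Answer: 6750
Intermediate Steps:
a = 9
n = 30 (n = 2 + 2*(2*7) = 2 + 2*14 = 2 + 28 = 30)
(a*(X*6 + (3 - 1*2)))*n = (9*(4*6 + (3 - 1*2)))*30 = (9*(24 + (3 - 2)))*30 = (9*(24 + 1))*30 = (9*25)*30 = 225*30 = 6750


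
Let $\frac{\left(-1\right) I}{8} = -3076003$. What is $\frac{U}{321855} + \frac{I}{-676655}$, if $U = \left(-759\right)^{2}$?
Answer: $- \frac{71718166433}{2074140905} \approx -34.577$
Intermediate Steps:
$I = 24608024$ ($I = \left(-8\right) \left(-3076003\right) = 24608024$)
$U = 576081$
$\frac{U}{321855} + \frac{I}{-676655} = \frac{576081}{321855} + \frac{24608024}{-676655} = 576081 \cdot \frac{1}{321855} + 24608024 \left(- \frac{1}{676655}\right) = \frac{192027}{107285} - \frac{3515432}{96665} = - \frac{71718166433}{2074140905}$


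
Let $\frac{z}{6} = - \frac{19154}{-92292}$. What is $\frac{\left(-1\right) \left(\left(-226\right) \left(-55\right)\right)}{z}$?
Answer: $- \frac{95599130}{9577} \approx -9982.2$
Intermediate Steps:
$z = \frac{9577}{7691}$ ($z = 6 \left(- \frac{19154}{-92292}\right) = 6 \left(\left(-19154\right) \left(- \frac{1}{92292}\right)\right) = 6 \cdot \frac{9577}{46146} = \frac{9577}{7691} \approx 1.2452$)
$\frac{\left(-1\right) \left(\left(-226\right) \left(-55\right)\right)}{z} = \frac{\left(-1\right) \left(\left(-226\right) \left(-55\right)\right)}{\frac{9577}{7691}} = \left(-1\right) 12430 \cdot \frac{7691}{9577} = \left(-12430\right) \frac{7691}{9577} = - \frac{95599130}{9577}$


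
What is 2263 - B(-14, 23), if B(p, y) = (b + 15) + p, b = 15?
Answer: 2247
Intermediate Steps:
B(p, y) = 30 + p (B(p, y) = (15 + 15) + p = 30 + p)
2263 - B(-14, 23) = 2263 - (30 - 14) = 2263 - 1*16 = 2263 - 16 = 2247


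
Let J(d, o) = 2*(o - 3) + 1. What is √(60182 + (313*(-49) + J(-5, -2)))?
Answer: 2*√11209 ≈ 211.75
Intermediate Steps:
J(d, o) = -5 + 2*o (J(d, o) = 2*(-3 + o) + 1 = (-6 + 2*o) + 1 = -5 + 2*o)
√(60182 + (313*(-49) + J(-5, -2))) = √(60182 + (313*(-49) + (-5 + 2*(-2)))) = √(60182 + (-15337 + (-5 - 4))) = √(60182 + (-15337 - 9)) = √(60182 - 15346) = √44836 = 2*√11209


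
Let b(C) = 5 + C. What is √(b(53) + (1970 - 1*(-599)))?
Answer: √2627 ≈ 51.254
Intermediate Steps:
√(b(53) + (1970 - 1*(-599))) = √((5 + 53) + (1970 - 1*(-599))) = √(58 + (1970 + 599)) = √(58 + 2569) = √2627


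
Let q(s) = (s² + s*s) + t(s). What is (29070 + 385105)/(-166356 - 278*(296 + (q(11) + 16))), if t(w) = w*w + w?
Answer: -414175/357064 ≈ -1.1599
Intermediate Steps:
t(w) = w + w² (t(w) = w² + w = w + w²)
q(s) = 2*s² + s*(1 + s) (q(s) = (s² + s*s) + s*(1 + s) = (s² + s²) + s*(1 + s) = 2*s² + s*(1 + s))
(29070 + 385105)/(-166356 - 278*(296 + (q(11) + 16))) = (29070 + 385105)/(-166356 - 278*(296 + (11*(1 + 3*11) + 16))) = 414175/(-166356 - 278*(296 + (11*(1 + 33) + 16))) = 414175/(-166356 - 278*(296 + (11*34 + 16))) = 414175/(-166356 - 278*(296 + (374 + 16))) = 414175/(-166356 - 278*(296 + 390)) = 414175/(-166356 - 278*686) = 414175/(-166356 - 190708) = 414175/(-357064) = 414175*(-1/357064) = -414175/357064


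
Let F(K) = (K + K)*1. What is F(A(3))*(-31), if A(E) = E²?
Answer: -558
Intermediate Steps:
F(K) = 2*K (F(K) = (2*K)*1 = 2*K)
F(A(3))*(-31) = (2*3²)*(-31) = (2*9)*(-31) = 18*(-31) = -558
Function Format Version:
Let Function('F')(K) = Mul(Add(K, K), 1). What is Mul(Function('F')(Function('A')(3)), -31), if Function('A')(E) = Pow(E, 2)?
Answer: -558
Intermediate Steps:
Function('F')(K) = Mul(2, K) (Function('F')(K) = Mul(Mul(2, K), 1) = Mul(2, K))
Mul(Function('F')(Function('A')(3)), -31) = Mul(Mul(2, Pow(3, 2)), -31) = Mul(Mul(2, 9), -31) = Mul(18, -31) = -558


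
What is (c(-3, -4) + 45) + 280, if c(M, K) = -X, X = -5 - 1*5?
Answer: 335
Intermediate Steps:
X = -10 (X = -5 - 5 = -10)
c(M, K) = 10 (c(M, K) = -1*(-10) = 10)
(c(-3, -4) + 45) + 280 = (10 + 45) + 280 = 55 + 280 = 335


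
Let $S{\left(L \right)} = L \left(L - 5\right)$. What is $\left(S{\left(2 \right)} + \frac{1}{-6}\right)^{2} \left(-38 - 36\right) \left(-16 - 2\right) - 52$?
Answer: $50601$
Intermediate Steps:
$S{\left(L \right)} = L \left(-5 + L\right)$
$\left(S{\left(2 \right)} + \frac{1}{-6}\right)^{2} \left(-38 - 36\right) \left(-16 - 2\right) - 52 = \left(2 \left(-5 + 2\right) + \frac{1}{-6}\right)^{2} \left(-38 - 36\right) \left(-16 - 2\right) - 52 = \left(2 \left(-3\right) - \frac{1}{6}\right)^{2} \left(\left(-74\right) \left(-18\right)\right) - 52 = \left(-6 - \frac{1}{6}\right)^{2} \cdot 1332 - 52 = \left(- \frac{37}{6}\right)^{2} \cdot 1332 - 52 = \frac{1369}{36} \cdot 1332 - 52 = 50653 - 52 = 50601$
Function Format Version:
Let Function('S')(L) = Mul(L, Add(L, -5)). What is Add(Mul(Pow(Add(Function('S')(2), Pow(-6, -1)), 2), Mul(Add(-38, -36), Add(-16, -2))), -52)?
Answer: 50601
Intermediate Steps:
Function('S')(L) = Mul(L, Add(-5, L))
Add(Mul(Pow(Add(Function('S')(2), Pow(-6, -1)), 2), Mul(Add(-38, -36), Add(-16, -2))), -52) = Add(Mul(Pow(Add(Mul(2, Add(-5, 2)), Pow(-6, -1)), 2), Mul(Add(-38, -36), Add(-16, -2))), -52) = Add(Mul(Pow(Add(Mul(2, -3), Rational(-1, 6)), 2), Mul(-74, -18)), -52) = Add(Mul(Pow(Add(-6, Rational(-1, 6)), 2), 1332), -52) = Add(Mul(Pow(Rational(-37, 6), 2), 1332), -52) = Add(Mul(Rational(1369, 36), 1332), -52) = Add(50653, -52) = 50601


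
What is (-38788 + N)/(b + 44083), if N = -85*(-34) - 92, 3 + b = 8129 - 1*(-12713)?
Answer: -17995/32461 ≈ -0.55436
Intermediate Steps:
b = 20839 (b = -3 + (8129 - 1*(-12713)) = -3 + (8129 + 12713) = -3 + 20842 = 20839)
N = 2798 (N = 2890 - 92 = 2798)
(-38788 + N)/(b + 44083) = (-38788 + 2798)/(20839 + 44083) = -35990/64922 = -35990*1/64922 = -17995/32461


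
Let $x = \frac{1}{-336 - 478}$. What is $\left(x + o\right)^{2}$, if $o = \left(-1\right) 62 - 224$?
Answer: $\frac{54198168025}{662596} \approx 81797.0$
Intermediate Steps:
$x = - \frac{1}{814}$ ($x = \frac{1}{-814} = - \frac{1}{814} \approx -0.0012285$)
$o = -286$ ($o = -62 - 224 = -286$)
$\left(x + o\right)^{2} = \left(- \frac{1}{814} - 286\right)^{2} = \left(- \frac{232805}{814}\right)^{2} = \frac{54198168025}{662596}$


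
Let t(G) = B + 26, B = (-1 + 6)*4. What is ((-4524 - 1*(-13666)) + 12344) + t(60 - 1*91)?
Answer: 21532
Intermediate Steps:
B = 20 (B = 5*4 = 20)
t(G) = 46 (t(G) = 20 + 26 = 46)
((-4524 - 1*(-13666)) + 12344) + t(60 - 1*91) = ((-4524 - 1*(-13666)) + 12344) + 46 = ((-4524 + 13666) + 12344) + 46 = (9142 + 12344) + 46 = 21486 + 46 = 21532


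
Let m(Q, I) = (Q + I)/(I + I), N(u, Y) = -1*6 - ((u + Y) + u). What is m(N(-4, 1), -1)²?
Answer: 0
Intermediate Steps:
N(u, Y) = -6 - Y - 2*u (N(u, Y) = -6 - ((Y + u) + u) = -6 - (Y + 2*u) = -6 + (-Y - 2*u) = -6 - Y - 2*u)
m(Q, I) = (I + Q)/(2*I) (m(Q, I) = (I + Q)/((2*I)) = (I + Q)*(1/(2*I)) = (I + Q)/(2*I))
m(N(-4, 1), -1)² = ((½)*(-1 + (-6 - 1*1 - 2*(-4)))/(-1))² = ((½)*(-1)*(-1 + (-6 - 1 + 8)))² = ((½)*(-1)*(-1 + 1))² = ((½)*(-1)*0)² = 0² = 0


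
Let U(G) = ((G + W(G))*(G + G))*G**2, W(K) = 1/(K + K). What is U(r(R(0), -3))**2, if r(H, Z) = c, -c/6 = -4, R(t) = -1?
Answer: 441066000384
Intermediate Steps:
c = 24 (c = -6*(-4) = 24)
W(K) = 1/(2*K)
r(H, Z) = 24
U(G) = 2*G**3*(G + 1/(2*G)) (U(G) = ((G + 1/(2*G))*(G + G))*G**2 = ((G + 1/(2*G))*(2*G))*G**2 = (2*G*(G + 1/(2*G)))*G**2 = 2*G**3*(G + 1/(2*G)))
U(r(R(0), -3))**2 = (24**2 + 2*24**4)**2 = (576 + 2*331776)**2 = (576 + 663552)**2 = 664128**2 = 441066000384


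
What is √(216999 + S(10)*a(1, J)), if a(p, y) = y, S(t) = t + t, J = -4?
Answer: √216919 ≈ 465.75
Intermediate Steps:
S(t) = 2*t
√(216999 + S(10)*a(1, J)) = √(216999 + (2*10)*(-4)) = √(216999 + 20*(-4)) = √(216999 - 80) = √216919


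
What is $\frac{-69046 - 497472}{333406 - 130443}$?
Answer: $- \frac{566518}{202963} \approx -2.7912$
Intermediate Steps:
$\frac{-69046 - 497472}{333406 - 130443} = - \frac{566518}{333406 - 130443} = - \frac{566518}{202963}$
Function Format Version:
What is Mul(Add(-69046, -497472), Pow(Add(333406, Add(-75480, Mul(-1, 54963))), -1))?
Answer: Rational(-566518, 202963) ≈ -2.7912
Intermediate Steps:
Mul(Add(-69046, -497472), Pow(Add(333406, Add(-75480, Mul(-1, 54963))), -1)) = Mul(-566518, Pow(Add(333406, Add(-75480, -54963)), -1)) = Mul(-566518, Pow(Add(333406, -130443), -1)) = Mul(-566518, Pow(202963, -1)) = Mul(-566518, Rational(1, 202963)) = Rational(-566518, 202963)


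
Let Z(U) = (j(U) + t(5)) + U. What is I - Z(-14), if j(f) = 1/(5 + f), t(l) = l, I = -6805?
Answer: -61163/9 ≈ -6795.9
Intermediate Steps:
Z(U) = 5 + U + 1/(5 + U) (Z(U) = (1/(5 + U) + 5) + U = (5 + 1/(5 + U)) + U = 5 + U + 1/(5 + U))
I - Z(-14) = -6805 - (5 - 14 + 1/(5 - 14)) = -6805 - (5 - 14 + 1/(-9)) = -6805 - (5 - 14 - ⅑) = -6805 - 1*(-82/9) = -6805 + 82/9 = -61163/9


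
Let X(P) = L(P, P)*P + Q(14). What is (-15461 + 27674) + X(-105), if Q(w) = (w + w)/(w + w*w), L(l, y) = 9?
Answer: 169022/15 ≈ 11268.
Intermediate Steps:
Q(w) = 2*w/(w + w²) (Q(w) = (2*w)/(w + w²) = 2*w/(w + w²))
X(P) = 2/15 + 9*P (X(P) = 9*P + 2/(1 + 14) = 9*P + 2/15 = 2/15 + 9*P)
(-15461 + 27674) + X(-105) = (-15461 + 27674) + (2/15 + 9*(-105)) = 12213 + (2/15 - 945) = 12213 - 14173/15 = 169022/15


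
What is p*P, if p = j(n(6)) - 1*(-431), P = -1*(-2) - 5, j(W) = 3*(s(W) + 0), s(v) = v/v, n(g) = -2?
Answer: -1302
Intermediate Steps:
s(v) = 1
j(W) = 3 (j(W) = 3*(1 + 0) = 3*1 = 3)
P = -3 (P = 2 - 5 = -3)
p = 434 (p = 3 - 1*(-431) = 3 + 431 = 434)
p*P = 434*(-3) = -1302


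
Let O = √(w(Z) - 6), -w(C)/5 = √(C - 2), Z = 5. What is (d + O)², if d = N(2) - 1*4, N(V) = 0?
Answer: (4 - I*√(6 + 5*√3))² ≈ 1.3397 - 30.631*I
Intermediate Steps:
w(C) = -5*√(-2 + C) (w(C) = -5*√(C - 2) = -5*√(-2 + C))
d = -4 (d = 0 - 1*4 = 0 - 4 = -4)
O = √(-6 - 5*√3) (O = √(-5*√(-2 + 5) - 6) = √(-5*√3 - 6) = √(-6 - 5*√3) ≈ 3.8289*I)
(d + O)² = (-4 + √(-6 - 5*√3))²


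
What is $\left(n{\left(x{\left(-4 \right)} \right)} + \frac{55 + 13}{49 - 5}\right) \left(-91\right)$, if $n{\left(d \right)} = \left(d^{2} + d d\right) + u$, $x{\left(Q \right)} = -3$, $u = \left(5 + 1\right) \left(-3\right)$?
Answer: $- \frac{1547}{11} \approx -140.64$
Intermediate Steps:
$u = -18$ ($u = 6 \left(-3\right) = -18$)
$n{\left(d \right)} = -18 + 2 d^{2}$ ($n{\left(d \right)} = \left(d^{2} + d d\right) - 18 = \left(d^{2} + d^{2}\right) - 18 = 2 d^{2} - 18 = -18 + 2 d^{2}$)
$\left(n{\left(x{\left(-4 \right)} \right)} + \frac{55 + 13}{49 - 5}\right) \left(-91\right) = \left(\left(-18 + 2 \left(-3\right)^{2}\right) + \frac{55 + 13}{49 - 5}\right) \left(-91\right) = \left(\left(-18 + 2 \cdot 9\right) + \frac{68}{49 - 5}\right) \left(-91\right) = \left(\left(-18 + 18\right) + \frac{68}{44}\right) \left(-91\right) = \left(0 + 68 \cdot \frac{1}{44}\right) \left(-91\right) = \left(0 + \frac{17}{11}\right) \left(-91\right) = \frac{17}{11} \left(-91\right) = - \frac{1547}{11}$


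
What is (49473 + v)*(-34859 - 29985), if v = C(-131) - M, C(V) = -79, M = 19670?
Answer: -1927423056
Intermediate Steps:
v = -19749 (v = -79 - 1*19670 = -79 - 19670 = -19749)
(49473 + v)*(-34859 - 29985) = (49473 - 19749)*(-34859 - 29985) = 29724*(-64844) = -1927423056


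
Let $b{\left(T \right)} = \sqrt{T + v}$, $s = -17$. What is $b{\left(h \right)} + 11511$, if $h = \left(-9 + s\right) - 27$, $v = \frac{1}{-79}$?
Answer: $11511 + \frac{2 i \sqrt{82713}}{79} \approx 11511.0 + 7.281 i$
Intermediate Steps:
$v = - \frac{1}{79} \approx -0.012658$
$h = -53$ ($h = \left(-9 - 17\right) - 27 = -26 - 27 = -53$)
$b{\left(T \right)} = \sqrt{- \frac{1}{79} + T}$ ($b{\left(T \right)} = \sqrt{T - \frac{1}{79}} = \sqrt{- \frac{1}{79} + T}$)
$b{\left(h \right)} + 11511 = \frac{\sqrt{-79 + 6241 \left(-53\right)}}{79} + 11511 = \frac{\sqrt{-79 - 330773}}{79} + 11511 = \frac{\sqrt{-330852}}{79} + 11511 = \frac{2 i \sqrt{82713}}{79} + 11511 = 11511 + \frac{2 i \sqrt{82713}}{79}$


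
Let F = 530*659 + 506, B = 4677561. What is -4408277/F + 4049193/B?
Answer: -101606740961/8656606224 ≈ -11.737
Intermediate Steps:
F = 349776 (F = 349270 + 506 = 349776)
-4408277/F + 4049193/B = -4408277/349776 + 4049193/4677561 = -4408277*1/349776 + 4049193*(1/4677561) = -4408277/349776 + 1349731/1559187 = -101606740961/8656606224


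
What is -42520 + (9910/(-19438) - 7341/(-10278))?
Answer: -1415794134317/33297294 ≈ -42520.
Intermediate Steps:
-42520 + (9910/(-19438) - 7341/(-10278)) = -42520 + (9910*(-1/19438) - 7341*(-1/10278)) = -42520 + (-4955/9719 + 2447/3426) = -42520 + 6806563/33297294 = -1415794134317/33297294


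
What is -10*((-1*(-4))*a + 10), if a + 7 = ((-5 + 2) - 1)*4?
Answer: 820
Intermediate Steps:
a = -23 (a = -7 + ((-5 + 2) - 1)*4 = -7 + (-3 - 1)*4 = -7 - 4*4 = -7 - 16 = -23)
-10*((-1*(-4))*a + 10) = -10*(-1*(-4)*(-23) + 10) = -10*(4*(-23) + 10) = -10*(-92 + 10) = -10*(-82) = 820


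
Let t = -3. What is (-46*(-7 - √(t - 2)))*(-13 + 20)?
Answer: 2254 + 322*I*√5 ≈ 2254.0 + 720.01*I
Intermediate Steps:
(-46*(-7 - √(t - 2)))*(-13 + 20) = (-46*(-7 - √(-3 - 2)))*(-13 + 20) = -46*(-7 - √(-5))*7 = -46*(-7 - I*√5)*7 = (322 + 46*I*√5)*7 = 2254 + 322*I*√5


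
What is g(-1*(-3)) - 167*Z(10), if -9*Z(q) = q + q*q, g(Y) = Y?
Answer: 18397/9 ≈ 2044.1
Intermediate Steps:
Z(q) = -q/9 - q²/9 (Z(q) = -(q + q*q)/9 = -(q + q²)/9 = -q/9 - q²/9)
g(-1*(-3)) - 167*Z(10) = -1*(-3) - (-167)*10*(1 + 10)/9 = 3 - (-167)*10*11/9 = 3 - 167*(-110/9) = 3 + 18370/9 = 18397/9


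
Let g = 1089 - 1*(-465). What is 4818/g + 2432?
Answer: 630691/259 ≈ 2435.1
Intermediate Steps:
g = 1554 (g = 1089 + 465 = 1554)
4818/g + 2432 = 4818/1554 + 2432 = 4818*(1/1554) + 2432 = 803/259 + 2432 = 630691/259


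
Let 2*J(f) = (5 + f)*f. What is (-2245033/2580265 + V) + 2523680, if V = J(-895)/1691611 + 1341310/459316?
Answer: 2529770184305393169095421/1002412307897785070 ≈ 2.5237e+6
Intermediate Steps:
J(f) = f*(5 + f)/2 (J(f) = ((5 + f)*f)/2 = (f*(5 + f))/2 = f*(5 + f)/2)
V = 1225954415155/388491999038 (V = ((½)*(-895)*(5 - 895))/1691611 + 1341310/459316 = ((½)*(-895)*(-890))*(1/1691611) + 1341310*(1/459316) = 398275*(1/1691611) + 670655/229658 = 398275/1691611 + 670655/229658 = 1225954415155/388491999038 ≈ 3.1557)
(-2245033/2580265 + V) + 2523680 = (-2245033/2580265 + 1225954415155/388491999038) + 2523680 = 2291109910943637821/1002412307897785070 + 2523680 = 2529770184305393169095421/1002412307897785070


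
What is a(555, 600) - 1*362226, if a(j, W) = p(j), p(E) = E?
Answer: -361671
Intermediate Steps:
a(j, W) = j
a(555, 600) - 1*362226 = 555 - 1*362226 = 555 - 362226 = -361671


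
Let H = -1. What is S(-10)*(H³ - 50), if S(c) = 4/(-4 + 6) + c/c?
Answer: -153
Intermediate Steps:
S(c) = 3 (S(c) = 4/2 + 1 = 4*(½) + 1 = 2 + 1 = 3)
S(-10)*(H³ - 50) = 3*((-1)³ - 50) = 3*(-1 - 50) = 3*(-51) = -153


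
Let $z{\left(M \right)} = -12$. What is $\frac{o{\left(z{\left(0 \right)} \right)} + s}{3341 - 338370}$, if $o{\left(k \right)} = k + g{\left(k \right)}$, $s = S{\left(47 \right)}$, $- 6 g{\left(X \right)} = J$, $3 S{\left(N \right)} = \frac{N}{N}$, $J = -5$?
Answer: $\frac{65}{2010174} \approx 3.2336 \cdot 10^{-5}$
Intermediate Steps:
$S{\left(N \right)} = \frac{1}{3}$ ($S{\left(N \right)} = \frac{N \frac{1}{N}}{3} = \frac{1}{3} \cdot 1 = \frac{1}{3}$)
$g{\left(X \right)} = \frac{5}{6}$ ($g{\left(X \right)} = \left(- \frac{1}{6}\right) \left(-5\right) = \frac{5}{6}$)
$s = \frac{1}{3} \approx 0.33333$
$o{\left(k \right)} = \frac{5}{6} + k$ ($o{\left(k \right)} = k + \frac{5}{6} = \frac{5}{6} + k$)
$\frac{o{\left(z{\left(0 \right)} \right)} + s}{3341 - 338370} = \frac{\left(\frac{5}{6} - 12\right) + \frac{1}{3}}{3341 - 338370} = \frac{- \frac{67}{6} + \frac{1}{3}}{-335029} = \left(- \frac{65}{6}\right) \left(- \frac{1}{335029}\right) = \frac{65}{2010174}$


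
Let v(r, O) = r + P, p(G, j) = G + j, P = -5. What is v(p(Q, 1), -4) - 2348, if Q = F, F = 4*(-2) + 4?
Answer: -2356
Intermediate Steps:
F = -4 (F = -8 + 4 = -4)
Q = -4
v(r, O) = -5 + r (v(r, O) = r - 5 = -5 + r)
v(p(Q, 1), -4) - 2348 = (-5 + (-4 + 1)) - 2348 = (-5 - 3) - 2348 = -8 - 2348 = -2356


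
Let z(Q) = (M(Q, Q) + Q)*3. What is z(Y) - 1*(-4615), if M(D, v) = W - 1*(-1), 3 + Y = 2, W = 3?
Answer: 4624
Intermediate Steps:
Y = -1 (Y = -3 + 2 = -1)
M(D, v) = 4 (M(D, v) = 3 - 1*(-1) = 3 + 1 = 4)
z(Q) = 12 + 3*Q (z(Q) = (4 + Q)*3 = 12 + 3*Q)
z(Y) - 1*(-4615) = (12 + 3*(-1)) - 1*(-4615) = (12 - 3) + 4615 = 9 + 4615 = 4624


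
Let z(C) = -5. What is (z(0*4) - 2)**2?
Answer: 49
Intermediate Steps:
(z(0*4) - 2)**2 = (-5 - 2)**2 = (-7)**2 = 49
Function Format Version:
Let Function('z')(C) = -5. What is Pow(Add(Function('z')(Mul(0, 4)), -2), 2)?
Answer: 49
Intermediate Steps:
Pow(Add(Function('z')(Mul(0, 4)), -2), 2) = Pow(Add(-5, -2), 2) = Pow(-7, 2) = 49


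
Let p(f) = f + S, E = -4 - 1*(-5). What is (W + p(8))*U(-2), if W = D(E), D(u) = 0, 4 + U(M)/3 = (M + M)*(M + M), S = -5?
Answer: 108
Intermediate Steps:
E = 1 (E = -4 + 5 = 1)
U(M) = -12 + 12*M² (U(M) = -12 + 3*((M + M)*(M + M)) = -12 + 3*((2*M)*(2*M)) = -12 + 3*(4*M²) = -12 + 12*M²)
W = 0
p(f) = -5 + f (p(f) = f - 5 = -5 + f)
(W + p(8))*U(-2) = (0 + (-5 + 8))*(-12 + 12*(-2)²) = (0 + 3)*(-12 + 12*4) = 3*(-12 + 48) = 3*36 = 108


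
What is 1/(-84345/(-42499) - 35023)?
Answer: -42499/1488358132 ≈ -2.8554e-5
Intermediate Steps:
1/(-84345/(-42499) - 35023) = 1/(-84345*(-1/42499) - 35023) = 1/(84345/42499 - 35023) = 1/(-1488358132/42499) = -42499/1488358132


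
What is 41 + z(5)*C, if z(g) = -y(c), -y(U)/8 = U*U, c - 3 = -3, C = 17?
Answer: 41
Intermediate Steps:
c = 0 (c = 3 - 3 = 0)
y(U) = -8*U² (y(U) = -8*U*U = -8*U²)
z(g) = 0 (z(g) = -(-8)*0² = -(-8)*0 = -1*0 = 0)
41 + z(5)*C = 41 + 0*17 = 41 + 0 = 41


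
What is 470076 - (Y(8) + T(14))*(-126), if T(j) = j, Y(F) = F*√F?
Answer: 471840 + 2016*√2 ≈ 4.7469e+5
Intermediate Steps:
Y(F) = F^(3/2)
470076 - (Y(8) + T(14))*(-126) = 470076 - (8^(3/2) + 14)*(-126) = 470076 - (16*√2 + 14)*(-126) = 470076 - (14 + 16*√2)*(-126) = 470076 - (-1764 - 2016*√2) = 470076 + (1764 + 2016*√2) = 471840 + 2016*√2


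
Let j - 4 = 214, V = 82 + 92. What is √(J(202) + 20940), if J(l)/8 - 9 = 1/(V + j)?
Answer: 11*√8509/7 ≈ 144.96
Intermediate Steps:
V = 174
j = 218 (j = 4 + 214 = 218)
J(l) = 3529/49 (J(l) = 72 + 8/(174 + 218) = 72 + 8/392 = 72 + 8*(1/392) = 72 + 1/49 = 3529/49)
√(J(202) + 20940) = √(3529/49 + 20940) = √(1029589/49) = 11*√8509/7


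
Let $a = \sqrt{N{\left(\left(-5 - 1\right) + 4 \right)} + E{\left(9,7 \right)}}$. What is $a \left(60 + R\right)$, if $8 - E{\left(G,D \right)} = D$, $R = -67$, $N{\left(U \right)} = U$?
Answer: $- 7 i \approx - 7.0 i$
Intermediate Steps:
$E{\left(G,D \right)} = 8 - D$
$a = i$ ($a = \sqrt{\left(\left(-5 - 1\right) + 4\right) + \left(8 - 7\right)} = \sqrt{\left(-6 + 4\right) + \left(8 - 7\right)} = \sqrt{-2 + 1} = \sqrt{-1} = i \approx 1.0 i$)
$a \left(60 + R\right) = i \left(60 - 67\right) = i \left(-7\right) = - 7 i$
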